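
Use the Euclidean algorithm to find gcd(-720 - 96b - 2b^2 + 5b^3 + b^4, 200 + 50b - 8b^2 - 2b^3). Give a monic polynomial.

By polynomial division,
  b^4 + 5b^3 - 2b^2 - 96b - 720 = (-(1/2)b - 1/2)(-2b^3 - 8b^2 + 50b + 200) + (19b^2 + 29b - 620)
  -2b^3 - 8b^2 + 50b + 200 = (-(2/19)b - 94/361)(19b^2 + 29b - 620) + (-(2784/361)b + 13920/361)
  19b^2 + 29b - 620 = (-(6859/2784)b - 11191/696)(-(2784/361)b + 13920/361) + (0)
Last nonzero remainder: -(2784/361)b + 13920/361. Dividing through by -2784/361 gives the monic gcd b - 5.

-5 + b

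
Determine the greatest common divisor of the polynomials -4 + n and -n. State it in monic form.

1

Euclidean algorithm in ℚ[n]:
  n - 4 = (-1)(-n) + (-4)
  -n = ((1/4)n)(-4) + (0)
The last nonzero remainder is the constant -4, so the polynomials are coprime and gcd = 1.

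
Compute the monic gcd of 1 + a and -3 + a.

1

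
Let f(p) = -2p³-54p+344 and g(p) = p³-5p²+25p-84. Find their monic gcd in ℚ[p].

Euclidean algorithm in ℚ[p]:
  -2p³-54p+344 = (-2)(p³-5p²+25p-84) + (-10p²-4p+176)
  p³-5p²+25p-84 = (-(1/10)p+27/50)(-10p²-4p+176) + ((1119/25)p-4476/25)
  -10p²-4p+176 = (-(250/1119)p-1100/1119)((1119/25)p-4476/25) + (0)
Last nonzero remainder: (1119/25)p-4476/25. Dividing through by 1119/25 gives the monic gcd p-4.

p-4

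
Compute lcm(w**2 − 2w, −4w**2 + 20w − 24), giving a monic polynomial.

w**3 − 5w**2 + 6w

Apply the Euclidean algorithm:
  w**2 − 2w = (−1/4)(−4w**2 + 20w − 24) + (3w − 6)
  −4w**2 + 20w − 24 = (−(4/3)w + 4)(3w − 6) + (0)
Last nonzero remainder: 3w − 6. Dividing through by 3 gives the monic gcd w − 2.
Then lcm(f, g) = f·g / gcd(f, g); expanding and making the result monic gives the answer.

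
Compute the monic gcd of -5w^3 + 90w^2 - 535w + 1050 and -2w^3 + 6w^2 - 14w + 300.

w - 6

Euclidean algorithm in ℚ[w]:
  -5w^3 + 90w^2 - 535w + 1050 = (5/2)(-2w^3 + 6w^2 - 14w + 300) + (75w^2 - 500w + 300)
  -2w^3 + 6w^2 - 14w + 300 = (-(2/75)w - 22/225)(75w^2 - 500w + 300) + (-(494/9)w + 988/3)
  75w^2 - 500w + 300 = (-(675/494)w + 225/247)(-(494/9)w + 988/3) + (0)
Last nonzero remainder: -(494/9)w + 988/3. Dividing through by -494/9 gives the monic gcd w - 6.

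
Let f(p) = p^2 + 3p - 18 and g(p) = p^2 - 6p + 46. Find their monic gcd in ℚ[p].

By polynomial division,
  p^2 + 3p - 18 = (p^2 - 6p + 46) + (9p - 64)
  p^2 - 6p + 46 = ((1/9)p + 10/81)(9p - 64) + (4366/81)
  9p - 64 = ((729/4366)p - 2592/2183)(4366/81) + (0)
The last nonzero remainder is the constant 4366/81, so the polynomials are coprime and gcd = 1.

1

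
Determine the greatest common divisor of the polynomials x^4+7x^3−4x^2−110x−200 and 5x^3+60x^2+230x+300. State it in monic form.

x^2+6x+10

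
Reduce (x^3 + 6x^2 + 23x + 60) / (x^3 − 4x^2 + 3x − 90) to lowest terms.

Euclidean algorithm in ℚ[x]:
  x^3 + 6x^2 + 23x + 60 = (x^3 − 4x^2 + 3x − 90) + (10x^2 + 20x + 150)
  x^3 − 4x^2 + 3x − 90 = ((1/10)x − 3/5)(10x^2 + 20x + 150) + (0)
Last nonzero remainder: 10x^2 + 20x + 150. Dividing through by 10 gives the monic gcd x^2 + 2x + 15.
Cancel x^2 + 2x + 15 from numerator and denominator to get the reduced form.

(x + 4)/(x − 6)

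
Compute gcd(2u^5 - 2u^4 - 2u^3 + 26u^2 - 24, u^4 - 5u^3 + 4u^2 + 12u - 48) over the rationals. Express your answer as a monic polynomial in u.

Euclidean algorithm in ℚ[u]:
  2u^5 - 2u^4 - 2u^3 + 26u^2 - 24 = (2u + 8)(u^4 - 5u^3 + 4u^2 + 12u - 48) + (30u^3 - 30u^2 + 360)
  u^4 - 5u^3 + 4u^2 + 12u - 48 = ((1/30)u - 2/15)(30u^3 - 30u^2 + 360) + (0)
Last nonzero remainder: 30u^3 - 30u^2 + 360. Dividing through by 30 gives the monic gcd u^3 - u^2 + 12.

u^3 - u^2 + 12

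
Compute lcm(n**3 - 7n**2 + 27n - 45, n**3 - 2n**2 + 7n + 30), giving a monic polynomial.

n**4 - 5n**3 + 13n**2 + 9n - 90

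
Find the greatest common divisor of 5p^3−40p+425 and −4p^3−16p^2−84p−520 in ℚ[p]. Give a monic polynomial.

Euclidean algorithm in ℚ[p]:
  5p^3−40p+425 = (−5/4)(−4p^3−16p^2−84p−520) + (−20p^2−145p−225)
  −4p^3−16p^2−84p−520 = ((1/5)p−13/20)(−20p^2−145p−225) + (−(533/4)p−2665/4)
  −20p^2−145p−225 = ((80/533)p+180/533)(−(533/4)p−2665/4) + (0)
Last nonzero remainder: −(533/4)p−2665/4. Dividing through by −533/4 gives the monic gcd p+5.

p+5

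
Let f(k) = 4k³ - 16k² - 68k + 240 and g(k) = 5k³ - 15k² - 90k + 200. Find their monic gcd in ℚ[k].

k² - k - 20

Euclidean algorithm in ℚ[k]:
  4k³ - 16k² - 68k + 240 = (4/5)(5k³ - 15k² - 90k + 200) + (-4k² + 4k + 80)
  5k³ - 15k² - 90k + 200 = (-(5/4)k + 5/2)(-4k² + 4k + 80) + (0)
Last nonzero remainder: -4k² + 4k + 80. Dividing through by -4 gives the monic gcd k² - k - 20.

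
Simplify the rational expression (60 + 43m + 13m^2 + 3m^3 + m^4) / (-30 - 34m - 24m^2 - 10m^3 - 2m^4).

(-12 + m - m^2)/(6 + 2m + 2m^2)

Apply the Euclidean algorithm:
  m^4 + 3m^3 + 13m^2 + 43m + 60 = (-1/2)(-2m^4 - 10m^3 - 24m^2 - 34m - 30) + (-2m^3 + m^2 + 26m + 45)
  -2m^4 - 10m^3 - 24m^2 - 34m - 30 = (m + 11/2)(-2m^3 + m^2 + 26m + 45) + (-(111/2)m^2 - 222m - 555/2)
  -2m^3 + m^2 + 26m + 45 = ((4/111)m - 6/37)(-(111/2)m^2 - 222m - 555/2) + (0)
Last nonzero remainder: -(111/2)m^2 - 222m - 555/2. Dividing through by -111/2 gives the monic gcd m^2 + 4m + 5.
Cancel m^2 + 4m + 5 from numerator and denominator to get the reduced form.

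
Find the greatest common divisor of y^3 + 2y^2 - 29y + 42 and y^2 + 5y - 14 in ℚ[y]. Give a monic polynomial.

By polynomial division,
  y^3 + 2y^2 - 29y + 42 = (y - 3)(y^2 + 5y - 14) + (0)
The last nonzero remainder y^2 + 5y - 14 is already monic.

y^2 + 5y - 14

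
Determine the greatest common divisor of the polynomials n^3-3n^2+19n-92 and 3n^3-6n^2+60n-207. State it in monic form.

n^2+n+23

Apply the Euclidean algorithm:
  n^3-3n^2+19n-92 = (1/3)(3n^3-6n^2+60n-207) + (-n^2-n-23)
  3n^3-6n^2+60n-207 = (-3n+9)(-n^2-n-23) + (0)
Last nonzero remainder: -n^2-n-23. Dividing through by -1 gives the monic gcd n^2+n+23.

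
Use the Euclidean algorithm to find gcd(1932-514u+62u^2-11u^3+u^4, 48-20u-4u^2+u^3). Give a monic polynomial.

-6+u

Apply the Euclidean algorithm:
  u^4-11u^3+62u^2-514u+1932 = (u-7)(u^3-4u^2-20u+48) + (54u^2-702u+2268)
  u^3-4u^2-20u+48 = ((1/54)u+1/6)(54u^2-702u+2268) + (55u-330)
  54u^2-702u+2268 = ((54/55)u-378/55)(55u-330) + (0)
Last nonzero remainder: 55u-330. Dividing through by 55 gives the monic gcd u-6.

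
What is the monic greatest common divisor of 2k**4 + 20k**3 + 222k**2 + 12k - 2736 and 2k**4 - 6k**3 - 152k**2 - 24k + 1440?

k**2 + k - 12

Euclidean algorithm in ℚ[k]:
  2k**4 + 20k**3 + 222k**2 + 12k - 2736 = (2k**4 - 6k**3 - 152k**2 - 24k + 1440) + (26k**3 + 374k**2 + 36k - 4176)
  2k**4 - 6k**3 - 152k**2 - 24k + 1440 = ((1/13)k - 226/169)(26k**3 + 374k**2 + 36k - 4176) + ((58368/169)k**2 + (58368/169)k - 700416/169)
  26k**3 + 374k**2 + 36k - 4176 = ((2197/29184)k + 4901/4864)((58368/169)k**2 + (58368/169)k - 700416/169) + (0)
Last nonzero remainder: (58368/169)k**2 + (58368/169)k - 700416/169. Dividing through by 58368/169 gives the monic gcd k**2 + k - 12.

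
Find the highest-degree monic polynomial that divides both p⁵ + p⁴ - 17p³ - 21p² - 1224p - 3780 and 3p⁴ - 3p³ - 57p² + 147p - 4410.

p³ - 8p² + 37p - 210

Apply the Euclidean algorithm:
  p⁵ + p⁴ - 17p³ - 21p² - 1224p - 3780 = ((1/3)p + 2/3)(3p⁴ - 3p³ - 57p² + 147p - 4410) + (4p³ - 32p² + 148p - 840)
  3p⁴ - 3p³ - 57p² + 147p - 4410 = ((3/4)p + 21/4)(4p³ - 32p² + 148p - 840) + (0)
Last nonzero remainder: 4p³ - 32p² + 148p - 840. Dividing through by 4 gives the monic gcd p³ - 8p² + 37p - 210.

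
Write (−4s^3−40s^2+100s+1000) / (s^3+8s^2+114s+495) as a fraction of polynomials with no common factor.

(−4s^2−20s+200)/(s^2+3s+99)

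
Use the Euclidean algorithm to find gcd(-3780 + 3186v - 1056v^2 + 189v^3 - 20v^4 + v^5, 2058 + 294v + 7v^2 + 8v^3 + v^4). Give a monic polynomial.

Apply the Euclidean algorithm:
  v^5 - 20v^4 + 189v^3 - 1056v^2 + 3186v - 3780 = (v - 28)(v^4 + 8v^3 + 7v^2 + 294v + 2058) + (406v^3 - 1154v^2 + 9360v + 53844)
  v^4 + 8v^3 + 7v^2 + 294v + 2058 = ((1/406)v + 2201/82418)(406v^3 - 1154v^2 + 9360v + 53844) + ((608400/41209)v^2 - (3650400/41209)v + 3650400/5887)
  406v^3 - 1154v^2 + 9360v + 53844 = ((8365427/304200)v + 26414969/304200)((608400/41209)v^2 - (3650400/41209)v + 3650400/5887) + (0)
Last nonzero remainder: (608400/41209)v^2 - (3650400/41209)v + 3650400/5887. Dividing through by 608400/41209 gives the monic gcd v^2 - 6v + 42.

42 - 6v + v^2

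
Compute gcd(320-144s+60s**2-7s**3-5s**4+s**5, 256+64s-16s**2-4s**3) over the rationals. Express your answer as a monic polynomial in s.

-16+s**2

Apply the Euclidean algorithm:
  s**5-5s**4-7s**3+60s**2-144s+320 = (-(1/4)s**2+(9/4)s-45/4)(-4s**3-16s**2+64s+256) + (-200s**2+3200)
  -4s**3-16s**2+64s+256 = ((1/50)s+2/25)(-200s**2+3200) + (0)
Last nonzero remainder: -200s**2+3200. Dividing through by -200 gives the monic gcd s**2-16.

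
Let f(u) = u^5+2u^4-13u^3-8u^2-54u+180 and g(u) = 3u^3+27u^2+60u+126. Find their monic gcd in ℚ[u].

u^2+2u+6

Apply the Euclidean algorithm:
  u^5+2u^4-13u^3-8u^2-54u+180 = ((1/3)u^2-(7/3)u+10)(3u^3+27u^2+60u+126) + (-180u^2-360u-1080)
  3u^3+27u^2+60u+126 = (-(1/60)u-7/60)(-180u^2-360u-1080) + (0)
Last nonzero remainder: -180u^2-360u-1080. Dividing through by -180 gives the monic gcd u^2+2u+6.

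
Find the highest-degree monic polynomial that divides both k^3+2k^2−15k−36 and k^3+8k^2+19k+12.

k+3

By polynomial division,
  k^3+2k^2−15k−36 = (k^3+8k^2+19k+12) + (−6k^2−34k−48)
  k^3+8k^2+19k+12 = (−(1/6)k−7/18)(−6k^2−34k−48) + (−(20/9)k−20/3)
  −6k^2−34k−48 = ((27/10)k+36/5)(−(20/9)k−20/3) + (0)
Last nonzero remainder: −(20/9)k−20/3. Dividing through by −20/9 gives the monic gcd k+3.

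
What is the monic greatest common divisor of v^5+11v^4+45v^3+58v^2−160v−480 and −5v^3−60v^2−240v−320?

Euclidean algorithm in ℚ[v]:
  v^5+11v^4+45v^3+58v^2−160v−480 = (−(1/5)v^2+(1/5)v−9/5)(−5v^3−60v^2−240v−320) + (−66v^2−528v−1056)
  −5v^3−60v^2−240v−320 = ((5/66)v+10/33)(−66v^2−528v−1056) + (0)
Last nonzero remainder: −66v^2−528v−1056. Dividing through by −66 gives the monic gcd v^2+8v+16.

v^2+8v+16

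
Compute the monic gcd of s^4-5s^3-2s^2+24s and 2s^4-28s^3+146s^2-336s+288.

s^2-7s+12

Repeated division with remainder:
  s^4-5s^3-2s^2+24s = (1/2)(2s^4-28s^3+146s^2-336s+288) + (9s^3-75s^2+192s-144)
  2s^4-28s^3+146s^2-336s+288 = ((2/9)s-34/27)(9s^3-75s^2+192s-144) + ((80/9)s^2-(560/9)s+320/3)
  9s^3-75s^2+192s-144 = ((81/80)s-27/20)((80/9)s^2-(560/9)s+320/3) + (0)
Last nonzero remainder: (80/9)s^2-(560/9)s+320/3. Dividing through by 80/9 gives the monic gcd s^2-7s+12.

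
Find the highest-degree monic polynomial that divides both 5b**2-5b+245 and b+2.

Apply the Euclidean algorithm:
  5b**2-5b+245 = (5b-15)(b+2) + (275)
  b+2 = ((1/275)b+2/275)(275) + (0)
The last nonzero remainder is the constant 275, so the polynomials are coprime and gcd = 1.

1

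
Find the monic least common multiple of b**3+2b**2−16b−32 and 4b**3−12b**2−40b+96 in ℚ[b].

b**5+3b**4−20b**3−60b**2+64b+192

By polynomial division,
  b**3+2b**2−16b−32 = (1/4)(4b**3−12b**2−40b+96) + (5b**2−6b−56)
  4b**3−12b**2−40b+96 = ((4/5)b−36/25)(5b**2−6b−56) + (−(96/25)b+384/25)
  5b**2−6b−56 = (−(125/96)b−175/48)(−(96/25)b+384/25) + (0)
Last nonzero remainder: −(96/25)b+384/25. Dividing through by −96/25 gives the monic gcd b−4.
Then lcm(f, g) = f·g / gcd(f, g); expanding and making the result monic gives the answer.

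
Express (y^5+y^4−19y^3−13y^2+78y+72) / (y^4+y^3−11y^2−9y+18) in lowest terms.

Repeated division with remainder:
  y^5+y^4−19y^3−13y^2+78y+72 = (y)(y^4+y^3−11y^2−9y+18) + (−8y^3−4y^2+60y+72)
  y^4+y^3−11y^2−9y+18 = (−(1/8)y−1/16)(−8y^3−4y^2+60y+72) + (−(15/4)y^2+(15/4)y+45/2)
  −8y^3−4y^2+60y+72 = ((32/15)y+16/5)(−(15/4)y^2+(15/4)y+45/2) + (0)
Last nonzero remainder: −(15/4)y^2+(15/4)y+45/2. Dividing through by −15/4 gives the monic gcd y^2−y−6.
Cancel y^2−y−6 from numerator and denominator to get the reduced form.

(y^3+2y^2−11y−12)/(y^2+2y−3)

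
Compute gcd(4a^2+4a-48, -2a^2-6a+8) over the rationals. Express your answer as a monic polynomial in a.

a+4

Apply the Euclidean algorithm:
  4a^2+4a-48 = (-2)(-2a^2-6a+8) + (-8a-32)
  -2a^2-6a+8 = ((1/4)a-1/4)(-8a-32) + (0)
Last nonzero remainder: -8a-32. Dividing through by -8 gives the monic gcd a+4.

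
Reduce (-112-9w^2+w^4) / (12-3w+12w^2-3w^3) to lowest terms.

Apply the Euclidean algorithm:
  w^4-9w^2-112 = (-(1/3)w-4/3)(-3w^3+12w^2-3w+12) + (6w^2-96)
  -3w^3+12w^2-3w+12 = (-(1/2)w+2)(6w^2-96) + (-51w+204)
  6w^2-96 = (-(2/17)w-8/17)(-51w+204) + (0)
Last nonzero remainder: -51w+204. Dividing through by -51 gives the monic gcd w-4.
Cancel w-4 from numerator and denominator to get the reduced form.

(-28-7w-4w^2-w^3)/(3+3w^2)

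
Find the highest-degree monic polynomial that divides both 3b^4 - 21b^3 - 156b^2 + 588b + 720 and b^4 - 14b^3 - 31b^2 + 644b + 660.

Repeated division with remainder:
  3b^4 - 21b^3 - 156b^2 + 588b + 720 = (3)(b^4 - 14b^3 - 31b^2 + 644b + 660) + (21b^3 - 63b^2 - 1344b - 1260)
  b^4 - 14b^3 - 31b^2 + 644b + 660 = ((1/21)b - 11/21)(21b^3 - 63b^2 - 1344b - 1260) + (0)
Last nonzero remainder: 21b^3 - 63b^2 - 1344b - 1260. Dividing through by 21 gives the monic gcd b^3 - 3b^2 - 64b - 60.

b^3 - 3b^2 - 64b - 60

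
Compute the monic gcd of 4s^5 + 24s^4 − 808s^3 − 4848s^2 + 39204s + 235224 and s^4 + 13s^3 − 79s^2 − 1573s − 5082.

s^3 + 6s^2 − 121s − 726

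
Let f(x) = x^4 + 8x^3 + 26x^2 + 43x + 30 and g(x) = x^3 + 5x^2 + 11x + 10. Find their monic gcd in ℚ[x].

x^3 + 5x^2 + 11x + 10

Euclidean algorithm in ℚ[x]:
  x^4 + 8x^3 + 26x^2 + 43x + 30 = (x + 3)(x^3 + 5x^2 + 11x + 10) + (0)
The last nonzero remainder x^3 + 5x^2 + 11x + 10 is already monic.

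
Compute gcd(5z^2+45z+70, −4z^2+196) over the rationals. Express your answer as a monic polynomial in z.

z+7

By polynomial division,
  5z^2+45z+70 = (−5/4)(−4z^2+196) + (45z+315)
  −4z^2+196 = (−(4/45)z+28/45)(45z+315) + (0)
Last nonzero remainder: 45z+315. Dividing through by 45 gives the monic gcd z+7.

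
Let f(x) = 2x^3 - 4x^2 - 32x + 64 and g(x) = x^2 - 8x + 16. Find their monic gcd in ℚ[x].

By polynomial division,
  2x^3 - 4x^2 - 32x + 64 = (2x + 12)(x^2 - 8x + 16) + (32x - 128)
  x^2 - 8x + 16 = ((1/32)x - 1/8)(32x - 128) + (0)
Last nonzero remainder: 32x - 128. Dividing through by 32 gives the monic gcd x - 4.

x - 4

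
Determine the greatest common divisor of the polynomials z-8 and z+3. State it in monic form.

1

Euclidean algorithm in ℚ[z]:
  z-8 = (z+3) + (-11)
  z+3 = (-(1/11)z-3/11)(-11) + (0)
The last nonzero remainder is the constant -11, so the polynomials are coprime and gcd = 1.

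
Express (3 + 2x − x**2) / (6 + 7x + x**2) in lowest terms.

Repeated division with remainder:
  −x**2 + 2x + 3 = (−1)(x**2 + 7x + 6) + (9x + 9)
  x**2 + 7x + 6 = ((1/9)x + 2/3)(9x + 9) + (0)
Last nonzero remainder: 9x + 9. Dividing through by 9 gives the monic gcd x + 1.
Cancel x + 1 from numerator and denominator to get the reduced form.

(3 − x)/(6 + x)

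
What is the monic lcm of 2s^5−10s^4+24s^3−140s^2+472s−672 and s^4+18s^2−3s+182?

s^7−8s^6+40s^5−171s^4+602s^3−1954s^2+4076s−4368

Repeated division with remainder:
  2s^5−10s^4+24s^3−140s^2+472s−672 = (2s−10)(s^4+18s^2−3s+182) + (−12s^3+46s^2+78s+1148)
  s^4+18s^2−3s+182 = (−(1/12)s−23/72)(−12s^3+46s^2+78s+1148) + ((1411/36)s^2+(1411/12)s+9877/18)
  −12s^3+46s^2+78s+1148 = (−(432/1411)s+2952/1411)((1411/36)s^2+(1411/12)s+9877/18) + (0)
Last nonzero remainder: (1411/36)s^2+(1411/12)s+9877/18. Dividing through by 1411/36 gives the monic gcd s^2+3s+14.
Then lcm(f, g) = f·g / gcd(f, g); expanding and making the result monic gives the answer.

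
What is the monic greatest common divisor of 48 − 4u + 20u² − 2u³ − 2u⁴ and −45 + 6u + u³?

−3 + u

Apply the Euclidean algorithm:
  −2u⁴ − 2u³ + 20u² − 4u + 48 = (−2u − 2)(u³ + 6u − 45) + (32u² − 82u − 42)
  u³ + 6u − 45 = ((1/32)u + 41/512)(32u² − 82u − 42) + ((3553/256)u − 10659/256)
  32u² − 82u − 42 = ((8192/3553)u + 3584/3553)((3553/256)u − 10659/256) + (0)
Last nonzero remainder: (3553/256)u − 10659/256. Dividing through by 3553/256 gives the monic gcd u − 3.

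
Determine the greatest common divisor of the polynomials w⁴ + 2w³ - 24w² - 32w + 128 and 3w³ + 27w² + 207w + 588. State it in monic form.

w + 4

By polynomial division,
  w⁴ + 2w³ - 24w² - 32w + 128 = ((1/3)w - 7/3)(3w³ + 27w² + 207w + 588) + (-30w² + 255w + 1500)
  3w³ + 27w² + 207w + 588 = (-(1/10)w - 7/4)(-30w² + 255w + 1500) + ((3213/4)w + 3213)
  -30w² + 255w + 1500 = (-(40/1071)w + 500/1071)((3213/4)w + 3213) + (0)
Last nonzero remainder: (3213/4)w + 3213. Dividing through by 3213/4 gives the monic gcd w + 4.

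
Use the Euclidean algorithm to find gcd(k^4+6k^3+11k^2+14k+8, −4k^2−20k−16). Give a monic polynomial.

Euclidean algorithm in ℚ[k]:
  k^4+6k^3+11k^2+14k+8 = (−(1/4)k^2−(1/4)k−1/2)(−4k^2−20k−16) + (0)
Last nonzero remainder: −4k^2−20k−16. Dividing through by −4 gives the monic gcd k^2+5k+4.

k^2+5k+4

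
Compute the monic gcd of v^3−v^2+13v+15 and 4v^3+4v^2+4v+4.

v+1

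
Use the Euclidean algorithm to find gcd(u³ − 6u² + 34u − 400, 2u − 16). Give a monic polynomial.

u − 8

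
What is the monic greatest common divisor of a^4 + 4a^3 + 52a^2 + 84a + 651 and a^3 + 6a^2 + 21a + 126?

a^2 + 21

Repeated division with remainder:
  a^4 + 4a^3 + 52a^2 + 84a + 651 = (a - 2)(a^3 + 6a^2 + 21a + 126) + (43a^2 + 903)
  a^3 + 6a^2 + 21a + 126 = ((1/43)a + 6/43)(43a^2 + 903) + (0)
Last nonzero remainder: 43a^2 + 903. Dividing through by 43 gives the monic gcd a^2 + 21.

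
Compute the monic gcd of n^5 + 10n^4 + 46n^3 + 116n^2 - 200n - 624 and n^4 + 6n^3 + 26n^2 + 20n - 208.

n^3 + 2n^2 + 18n - 52

Repeated division with remainder:
  n^5 + 10n^4 + 46n^3 + 116n^2 - 200n - 624 = (n + 4)(n^4 + 6n^3 + 26n^2 + 20n - 208) + (-4n^3 - 8n^2 - 72n + 208)
  n^4 + 6n^3 + 26n^2 + 20n - 208 = (-(1/4)n - 1)(-4n^3 - 8n^2 - 72n + 208) + (0)
Last nonzero remainder: -4n^3 - 8n^2 - 72n + 208. Dividing through by -4 gives the monic gcd n^3 + 2n^2 + 18n - 52.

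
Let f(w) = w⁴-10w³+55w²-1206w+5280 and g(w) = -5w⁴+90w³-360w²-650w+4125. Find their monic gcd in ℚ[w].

By polynomial division,
  w⁴-10w³+55w²-1206w+5280 = (-1/5)(-5w⁴+90w³-360w²-650w+4125) + (8w³-17w²-1336w+6105)
  -5w⁴+90w³-360w²-650w+4125 = (-(5/8)w+635/64)(8w³-17w²-1336w+6105) + (-(65685/64)w²+(65685/4)w-3612675/64)
  8w³-17w²-1336w+6105 = (-(512/65685)w-2368/21895)(-(65685/64)w²+(65685/4)w-3612675/64) + (0)
Last nonzero remainder: -(65685/64)w²+(65685/4)w-3612675/64. Dividing through by -65685/64 gives the monic gcd w²-16w+55.

w²-16w+55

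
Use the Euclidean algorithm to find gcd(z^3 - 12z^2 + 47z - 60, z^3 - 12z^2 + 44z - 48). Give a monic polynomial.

Apply the Euclidean algorithm:
  z^3 - 12z^2 + 47z - 60 = (z^3 - 12z^2 + 44z - 48) + (3z - 12)
  z^3 - 12z^2 + 44z - 48 = ((1/3)z^2 - (8/3)z + 4)(3z - 12) + (0)
Last nonzero remainder: 3z - 12. Dividing through by 3 gives the monic gcd z - 4.

z - 4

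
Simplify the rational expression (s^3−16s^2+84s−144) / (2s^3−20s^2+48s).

(s−6)/(2s)

Repeated division with remainder:
  s^3−16s^2+84s−144 = (1/2)(2s^3−20s^2+48s) + (−6s^2+60s−144)
  2s^3−20s^2+48s = (−(1/3)s)(−6s^2+60s−144) + (0)
Last nonzero remainder: −6s^2+60s−144. Dividing through by −6 gives the monic gcd s^2−10s+24.
Cancel s^2−10s+24 from numerator and denominator to get the reduced form.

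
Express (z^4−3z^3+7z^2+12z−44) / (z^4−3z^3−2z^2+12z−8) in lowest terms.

Repeated division with remainder:
  z^4−3z^3+7z^2+12z−44 = (z^4−3z^3−2z^2+12z−8) + (9z^2−36)
  z^4−3z^3−2z^2+12z−8 = ((1/9)z^2−(1/3)z+2/9)(9z^2−36) + (0)
Last nonzero remainder: 9z^2−36. Dividing through by 9 gives the monic gcd z^2−4.
Cancel z^2−4 from numerator and denominator to get the reduced form.

(z^2−3z+11)/(z^2−3z+2)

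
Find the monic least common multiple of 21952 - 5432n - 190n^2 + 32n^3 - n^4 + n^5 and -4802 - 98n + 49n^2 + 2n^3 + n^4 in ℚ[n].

Euclidean algorithm in ℚ[n]:
  n^5 - n^4 + 32n^3 - 190n^2 - 5432n + 21952 = (n - 3)(n^4 + 2n^3 + 49n^2 - 98n - 4802) + (-11n^3 + 55n^2 - 924n + 7546)
  n^4 + 2n^3 + 49n^2 - 98n - 4802 = (-(1/11)n - 7/11)(-11n^3 + 55n^2 - 924n + 7546) + (0)
Last nonzero remainder: -11n^3 + 55n^2 - 924n + 7546. Dividing through by -11 gives the monic gcd n^3 - 5n^2 + 84n - 686.
Then lcm(f, g) = f·g / gcd(f, g); expanding and making the result monic gives the answer.

153664 - 16072n - 6762n^2 + 34n^3 + 25n^4 + 6n^5 + n^6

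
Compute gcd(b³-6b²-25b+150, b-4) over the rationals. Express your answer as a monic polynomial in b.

Apply the Euclidean algorithm:
  b³-6b²-25b+150 = (b²-2b-33)(b-4) + (18)
  b-4 = ((1/18)b-2/9)(18) + (0)
The last nonzero remainder is the constant 18, so the polynomials are coprime and gcd = 1.

1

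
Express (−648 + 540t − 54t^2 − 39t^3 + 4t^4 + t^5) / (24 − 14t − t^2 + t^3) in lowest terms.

Repeated division with remainder:
  t^5 + 4t^4 − 39t^3 − 54t^2 + 540t − 648 = (t^2 + 5t − 20)(t^3 − t^2 − 14t + 24) + (−28t^2 + 140t − 168)
  t^3 − t^2 − 14t + 24 = (−(1/28)t − 1/7)(−28t^2 + 140t − 168) + (0)
Last nonzero remainder: −28t^2 + 140t − 168. Dividing through by −28 gives the monic gcd t^2 − 5t + 6.
Cancel t^2 − 5t + 6 from numerator and denominator to get the reduced form.

(−108 + 9t^2 + t^3)/(4 + t)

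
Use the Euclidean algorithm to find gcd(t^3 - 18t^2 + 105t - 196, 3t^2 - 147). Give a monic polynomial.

Apply the Euclidean algorithm:
  t^3 - 18t^2 + 105t - 196 = ((1/3)t - 6)(3t^2 - 147) + (154t - 1078)
  3t^2 - 147 = ((3/154)t + 3/22)(154t - 1078) + (0)
Last nonzero remainder: 154t - 1078. Dividing through by 154 gives the monic gcd t - 7.

t - 7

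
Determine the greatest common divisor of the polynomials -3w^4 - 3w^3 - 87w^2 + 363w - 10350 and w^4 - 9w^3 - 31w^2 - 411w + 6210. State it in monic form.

By polynomial division,
  -3w^4 - 3w^3 - 87w^2 + 363w - 10350 = (-3)(w^4 - 9w^3 - 31w^2 - 411w + 6210) + (-30w^3 - 180w^2 - 870w + 8280)
  w^4 - 9w^3 - 31w^2 - 411w + 6210 = (-(1/30)w + 1/2)(-30w^3 - 180w^2 - 870w + 8280) + (30w^2 + 300w + 2070)
  -30w^3 - 180w^2 - 870w + 8280 = (-w + 4)(30w^2 + 300w + 2070) + (0)
Last nonzero remainder: 30w^2 + 300w + 2070. Dividing through by 30 gives the monic gcd w^2 + 10w + 69.

w^2 + 10w + 69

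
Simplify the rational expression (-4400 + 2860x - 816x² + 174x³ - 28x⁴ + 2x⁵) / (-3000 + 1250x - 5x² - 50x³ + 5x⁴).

Euclidean algorithm in ℚ[x]:
  2x⁵ - 28x⁴ + 174x³ - 816x² + 2860x - 4400 = ((2/5)x - 8/5)(5x⁴ - 50x³ - 5x² + 1250x - 3000) + (96x³ - 1324x² + 6060x - 9200)
  5x⁴ - 50x³ - 5x² + 1250x - 3000 = ((5/96)x + 455/2304)(96x³ - 1324x² + 6060x - 9200) + (-(34075/576)x² + (34075/64)x - 170375/144)
  96x³ - 1324x² + 6060x - 9200 = (-(55296/34075)x + 52992/6815)(-(34075/576)x² + (34075/64)x - 170375/144) + (0)
Last nonzero remainder: -(34075/576)x² + (34075/64)x - 170375/144. Dividing through by -34075/576 gives the monic gcd x² - 9x + 20.
Cancel x² - 9x + 20 from numerator and denominator to get the reduced form.

(-220 + 44x - 10x² + 2x³)/(-150 - 5x + 5x²)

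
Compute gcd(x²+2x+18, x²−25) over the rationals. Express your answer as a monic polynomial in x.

Apply the Euclidean algorithm:
  x²+2x+18 = (x²−25) + (2x+43)
  x²−25 = ((1/2)x−43/4)(2x+43) + (1749/4)
  2x+43 = ((8/1749)x+172/1749)(1749/4) + (0)
The last nonzero remainder is the constant 1749/4, so the polynomials are coprime and gcd = 1.

1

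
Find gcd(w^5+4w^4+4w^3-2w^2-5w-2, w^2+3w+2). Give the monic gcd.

w^2+3w+2

Euclidean algorithm in ℚ[w]:
  w^5+4w^4+4w^3-2w^2-5w-2 = (w^3+w^2-w-1)(w^2+3w+2) + (0)
The last nonzero remainder w^2+3w+2 is already monic.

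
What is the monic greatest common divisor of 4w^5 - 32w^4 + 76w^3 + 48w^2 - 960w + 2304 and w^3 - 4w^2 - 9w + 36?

w^2 - w - 12

By polynomial division,
  4w^5 - 32w^4 + 76w^3 + 48w^2 - 960w + 2304 = (4w^2 - 16w + 48)(w^3 - 4w^2 - 9w + 36) + (-48w^2 + 48w + 576)
  w^3 - 4w^2 - 9w + 36 = (-(1/48)w + 1/16)(-48w^2 + 48w + 576) + (0)
Last nonzero remainder: -48w^2 + 48w + 576. Dividing through by -48 gives the monic gcd w^2 - w - 12.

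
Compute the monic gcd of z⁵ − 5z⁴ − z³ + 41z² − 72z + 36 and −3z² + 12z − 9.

By polynomial division,
  z⁵ − 5z⁴ − z³ + 41z² − 72z + 36 = (−(1/3)z³ + (1/3)z² + (8/3)z − 4)(−3z² + 12z − 9) + (0)
Last nonzero remainder: −3z² + 12z − 9. Dividing through by −3 gives the monic gcd z² − 4z + 3.

z² − 4z + 3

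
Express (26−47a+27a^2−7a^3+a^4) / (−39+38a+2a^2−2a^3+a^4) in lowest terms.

(−2+a)/(3+a)

Repeated division with remainder:
  a^4−7a^3+27a^2−47a+26 = (a^4−2a^3+2a^2+38a−39) + (−5a^3+25a^2−85a+65)
  a^4−2a^3+2a^2+38a−39 = (−(1/5)a−3/5)(−5a^3+25a^2−85a+65) + (0)
Last nonzero remainder: −5a^3+25a^2−85a+65. Dividing through by −5 gives the monic gcd a^3−5a^2+17a−13.
Cancel a^3−5a^2+17a−13 from numerator and denominator to get the reduced form.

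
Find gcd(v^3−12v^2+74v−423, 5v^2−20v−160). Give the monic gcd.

By polynomial division,
  v^3−12v^2+74v−423 = ((1/5)v−8/5)(5v^2−20v−160) + (74v−679)
  5v^2−20v−160 = ((5/74)v+1915/5476)(74v−679) + (424125/5476)
  74v−679 = ((405224/424125)v−3718204/424125)(424125/5476) + (0)
The last nonzero remainder is the constant 424125/5476, so the polynomials are coprime and gcd = 1.

1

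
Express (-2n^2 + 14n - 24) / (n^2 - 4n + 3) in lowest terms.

(-2n + 8)/(n - 1)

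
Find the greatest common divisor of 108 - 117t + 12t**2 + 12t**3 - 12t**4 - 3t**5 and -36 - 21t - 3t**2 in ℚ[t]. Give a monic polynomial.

Repeated division with remainder:
  -3t**5 - 12t**4 + 12t**3 + 12t**2 - 117t + 108 = (t**3 - 3t**2 + 5t - 3)(-3t**2 - 21t - 36) + (0)
Last nonzero remainder: -3t**2 - 21t - 36. Dividing through by -3 gives the monic gcd t**2 + 7t + 12.

12 + 7t + t**2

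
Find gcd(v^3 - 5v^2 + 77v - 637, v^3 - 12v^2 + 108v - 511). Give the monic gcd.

Euclidean algorithm in ℚ[v]:
  v^3 - 5v^2 + 77v - 637 = (v^3 - 12v^2 + 108v - 511) + (7v^2 - 31v - 126)
  v^3 - 12v^2 + 108v - 511 = ((1/7)v - 53/49)(7v^2 - 31v - 126) + ((4531/49)v - 4531/7)
  7v^2 - 31v - 126 = ((343/4531)v + 882/4531)((4531/49)v - 4531/7) + (0)
Last nonzero remainder: (4531/49)v - 4531/7. Dividing through by 4531/49 gives the monic gcd v - 7.

v - 7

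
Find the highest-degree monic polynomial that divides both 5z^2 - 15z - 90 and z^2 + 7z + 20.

Repeated division with remainder:
  5z^2 - 15z - 90 = (5)(z^2 + 7z + 20) + (-50z - 190)
  z^2 + 7z + 20 = (-(1/50)z - 8/125)(-50z - 190) + (196/25)
  -50z - 190 = (-(625/98)z - 2375/98)(196/25) + (0)
The last nonzero remainder is the constant 196/25, so the polynomials are coprime and gcd = 1.

1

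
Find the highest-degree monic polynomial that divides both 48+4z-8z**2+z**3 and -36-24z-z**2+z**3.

Euclidean algorithm in ℚ[z]:
  z**3-8z**2+4z+48 = (z**3-z**2-24z-36) + (-7z**2+28z+84)
  z**3-z**2-24z-36 = (-(1/7)z-3/7)(-7z**2+28z+84) + (0)
Last nonzero remainder: -7z**2+28z+84. Dividing through by -7 gives the monic gcd z**2-4z-12.

-12-4z+z**2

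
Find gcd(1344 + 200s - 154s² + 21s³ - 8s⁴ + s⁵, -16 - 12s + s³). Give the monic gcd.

-8 - 2s + s²

Apply the Euclidean algorithm:
  s⁵ - 8s⁴ + 21s³ - 154s² + 200s + 1344 = (s² - 8s + 33)(s³ - 12s - 16) + (-234s² + 468s + 1872)
  s³ - 12s - 16 = (-(1/234)s - 1/117)(-234s² + 468s + 1872) + (0)
Last nonzero remainder: -234s² + 468s + 1872. Dividing through by -234 gives the monic gcd s² - 2s - 8.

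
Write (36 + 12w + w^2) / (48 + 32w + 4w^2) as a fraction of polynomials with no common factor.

(6 + w)/(8 + 4w)

Euclidean algorithm in ℚ[w]:
  w^2 + 12w + 36 = (1/4)(4w^2 + 32w + 48) + (4w + 24)
  4w^2 + 32w + 48 = (w + 2)(4w + 24) + (0)
Last nonzero remainder: 4w + 24. Dividing through by 4 gives the monic gcd w + 6.
Cancel w + 6 from numerator and denominator to get the reduced form.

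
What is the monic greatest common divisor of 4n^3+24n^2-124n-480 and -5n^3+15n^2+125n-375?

By polynomial division,
  4n^3+24n^2-124n-480 = (-4/5)(-5n^3+15n^2+125n-375) + (36n^2-24n-780)
  -5n^3+15n^2+125n-375 = (-(5/36)n+35/108)(36n^2-24n-780) + ((220/9)n-1100/9)
  36n^2-24n-780 = ((81/55)n+351/55)((220/9)n-1100/9) + (0)
Last nonzero remainder: (220/9)n-1100/9. Dividing through by 220/9 gives the monic gcd n-5.

n-5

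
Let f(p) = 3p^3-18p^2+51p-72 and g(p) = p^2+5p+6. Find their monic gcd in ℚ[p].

1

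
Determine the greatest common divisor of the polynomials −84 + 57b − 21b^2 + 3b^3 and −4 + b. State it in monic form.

−4 + b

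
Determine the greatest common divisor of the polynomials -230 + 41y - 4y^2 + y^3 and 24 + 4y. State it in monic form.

1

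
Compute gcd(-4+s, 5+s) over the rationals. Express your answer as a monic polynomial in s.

Euclidean algorithm in ℚ[s]:
  s-4 = (s+5) + (-9)
  s+5 = (-(1/9)s-5/9)(-9) + (0)
The last nonzero remainder is the constant -9, so the polynomials are coprime and gcd = 1.

1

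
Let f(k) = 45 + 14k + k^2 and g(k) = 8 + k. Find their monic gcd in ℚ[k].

1

Repeated division with remainder:
  k^2 + 14k + 45 = (k + 6)(k + 8) + (−3)
  k + 8 = (−(1/3)k − 8/3)(−3) + (0)
The last nonzero remainder is the constant −3, so the polynomials are coprime and gcd = 1.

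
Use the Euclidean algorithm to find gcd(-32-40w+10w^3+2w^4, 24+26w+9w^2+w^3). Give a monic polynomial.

8+6w+w^2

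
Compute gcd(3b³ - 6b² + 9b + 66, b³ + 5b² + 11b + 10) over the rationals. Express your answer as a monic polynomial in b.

b + 2

Repeated division with remainder:
  3b³ - 6b² + 9b + 66 = (3)(b³ + 5b² + 11b + 10) + (-21b² - 24b + 36)
  b³ + 5b² + 11b + 10 = (-(1/21)b - 9/49)(-21b² - 24b + 36) + ((407/49)b + 814/49)
  -21b² - 24b + 36 = (-(1029/407)b + 882/407)((407/49)b + 814/49) + (0)
Last nonzero remainder: (407/49)b + 814/49. Dividing through by 407/49 gives the monic gcd b + 2.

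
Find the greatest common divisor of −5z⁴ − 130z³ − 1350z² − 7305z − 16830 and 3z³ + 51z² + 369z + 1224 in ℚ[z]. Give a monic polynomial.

Apply the Euclidean algorithm:
  −5z⁴ − 130z³ − 1350z² − 7305z − 16830 = (−(5/3)z − 15)(3z³ + 51z² + 369z + 1224) + (30z² + 270z + 1530)
  3z³ + 51z² + 369z + 1224 = ((1/10)z + 4/5)(30z² + 270z + 1530) + (0)
Last nonzero remainder: 30z² + 270z + 1530. Dividing through by 30 gives the monic gcd z² + 9z + 51.

z² + 9z + 51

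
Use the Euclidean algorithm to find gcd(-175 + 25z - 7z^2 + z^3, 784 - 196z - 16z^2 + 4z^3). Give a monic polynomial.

-7 + z

Apply the Euclidean algorithm:
  z^3 - 7z^2 + 25z - 175 = (1/4)(4z^3 - 16z^2 - 196z + 784) + (-3z^2 + 74z - 371)
  4z^3 - 16z^2 - 196z + 784 = (-(4/3)z - 248/9)(-3z^2 + 74z - 371) + ((12136/9)z - 84952/9)
  -3z^2 + 74z - 371 = (-(27/12136)z + 477/12136)((12136/9)z - 84952/9) + (0)
Last nonzero remainder: (12136/9)z - 84952/9. Dividing through by 12136/9 gives the monic gcd z - 7.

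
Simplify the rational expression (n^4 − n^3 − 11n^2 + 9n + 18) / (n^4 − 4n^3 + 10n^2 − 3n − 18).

Repeated division with remainder:
  n^4 − n^3 − 11n^2 + 9n + 18 = (n^4 − 4n^3 + 10n^2 − 3n − 18) + (3n^3 − 21n^2 + 12n + 36)
  n^4 − 4n^3 + 10n^2 − 3n − 18 = ((1/3)n + 1)(3n^3 − 21n^2 + 12n + 36) + (27n^2 − 27n − 54)
  3n^3 − 21n^2 + 12n + 36 = ((1/9)n − 2/3)(27n^2 − 27n − 54) + (0)
Last nonzero remainder: 27n^2 − 27n − 54. Dividing through by 27 gives the monic gcd n^2 − n − 2.
Cancel n^2 − n − 2 from numerator and denominator to get the reduced form.

(n^2 − 9)/(n^2 − 3n + 9)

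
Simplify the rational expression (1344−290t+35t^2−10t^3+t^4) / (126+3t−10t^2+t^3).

(32+3t+t^2)/(3+t)

By polynomial division,
  t^4−10t^3+35t^2−290t+1344 = (t)(t^3−10t^2+3t+126) + (32t^2−416t+1344)
  t^3−10t^2+3t+126 = ((1/32)t+3/32)(32t^2−416t+1344) + (0)
Last nonzero remainder: 32t^2−416t+1344. Dividing through by 32 gives the monic gcd t^2−13t+42.
Cancel t^2−13t+42 from numerator and denominator to get the reduced form.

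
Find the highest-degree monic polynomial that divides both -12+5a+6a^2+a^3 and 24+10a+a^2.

4+a

Euclidean algorithm in ℚ[a]:
  a^3+6a^2+5a-12 = (a-4)(a^2+10a+24) + (21a+84)
  a^2+10a+24 = ((1/21)a+2/7)(21a+84) + (0)
Last nonzero remainder: 21a+84. Dividing through by 21 gives the monic gcd a+4.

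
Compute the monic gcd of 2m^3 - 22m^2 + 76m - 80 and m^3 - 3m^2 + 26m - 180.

m - 5

Repeated division with remainder:
  2m^3 - 22m^2 + 76m - 80 = (2)(m^3 - 3m^2 + 26m - 180) + (-16m^2 + 24m + 280)
  m^3 - 3m^2 + 26m - 180 = (-(1/16)m + 3/32)(-16m^2 + 24m + 280) + ((165/4)m - 825/4)
  -16m^2 + 24m + 280 = (-(64/165)m - 224/165)((165/4)m - 825/4) + (0)
Last nonzero remainder: (165/4)m - 825/4. Dividing through by 165/4 gives the monic gcd m - 5.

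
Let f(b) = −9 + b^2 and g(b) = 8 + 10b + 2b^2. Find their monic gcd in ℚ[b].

1

Repeated division with remainder:
  b^2 − 9 = (1/2)(2b^2 + 10b + 8) + (−5b − 13)
  2b^2 + 10b + 8 = (−(2/5)b − 24/25)(−5b − 13) + (−112/25)
  −5b − 13 = ((125/112)b + 325/112)(−112/25) + (0)
The last nonzero remainder is the constant −112/25, so the polynomials are coprime and gcd = 1.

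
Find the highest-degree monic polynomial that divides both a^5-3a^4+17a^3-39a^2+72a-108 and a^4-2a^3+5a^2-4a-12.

a^3-3a^2+8a-12

Repeated division with remainder:
  a^5-3a^4+17a^3-39a^2+72a-108 = (a-1)(a^4-2a^3+5a^2-4a-12) + (10a^3-30a^2+80a-120)
  a^4-2a^3+5a^2-4a-12 = ((1/10)a+1/10)(10a^3-30a^2+80a-120) + (0)
Last nonzero remainder: 10a^3-30a^2+80a-120. Dividing through by 10 gives the monic gcd a^3-3a^2+8a-12.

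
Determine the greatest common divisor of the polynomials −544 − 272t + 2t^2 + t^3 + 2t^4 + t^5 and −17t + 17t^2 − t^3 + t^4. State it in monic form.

Euclidean algorithm in ℚ[t]:
  t^5 + 2t^4 + t^3 + 2t^2 − 272t − 544 = (t + 3)(t^4 − t^3 + 17t^2 − 17t) + (−13t^3 − 32t^2 − 221t − 544)
  t^4 − t^3 + 17t^2 − 17t = (−(1/13)t + 45/169)(−13t^3 − 32t^2 − 221t − 544) + ((1440/169)t^2 + 24480/169)
  −13t^3 − 32t^2 − 221t − 544 = (−(2197/1440)t − 169/45)((1440/169)t^2 + 24480/169) + (0)
Last nonzero remainder: (1440/169)t^2 + 24480/169. Dividing through by 1440/169 gives the monic gcd t^2 + 17.

17 + t^2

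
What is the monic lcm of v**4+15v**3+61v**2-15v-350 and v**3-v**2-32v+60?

v**6+16v**5+46v**4-404v**3-2195v**2+100v+10500

By polynomial division,
  v**4+15v**3+61v**2-15v-350 = (v+16)(v**3-v**2-32v+60) + (109v**2+437v-1310)
  v**3-v**2-32v+60 = ((1/109)v-546/11881)(109v**2+437v-1310) + ((1200/11881)v-2400/11881)
  109v**2+437v-1310 = ((1295029/1200)v+1556411/240)((1200/11881)v-2400/11881) + (0)
Last nonzero remainder: (1200/11881)v-2400/11881. Dividing through by 1200/11881 gives the monic gcd v-2.
Then lcm(f, g) = f·g / gcd(f, g); expanding and making the result monic gives the answer.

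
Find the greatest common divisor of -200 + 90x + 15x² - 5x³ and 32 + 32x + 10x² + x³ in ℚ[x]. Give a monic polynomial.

4 + x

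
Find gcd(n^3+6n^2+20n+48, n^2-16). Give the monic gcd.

Euclidean algorithm in ℚ[n]:
  n^3+6n^2+20n+48 = (n+6)(n^2-16) + (36n+144)
  n^2-16 = ((1/36)n-1/9)(36n+144) + (0)
Last nonzero remainder: 36n+144. Dividing through by 36 gives the monic gcd n+4.

n+4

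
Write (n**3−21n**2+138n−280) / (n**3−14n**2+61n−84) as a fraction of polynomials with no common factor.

Apply the Euclidean algorithm:
  n**3−21n**2+138n−280 = (n**3−14n**2+61n−84) + (−7n**2+77n−196)
  n**3−14n**2+61n−84 = (−(1/7)n+3/7)(−7n**2+77n−196) + (0)
Last nonzero remainder: −7n**2+77n−196. Dividing through by −7 gives the monic gcd n**2−11n+28.
Cancel n**2−11n+28 from numerator and denominator to get the reduced form.

(n−10)/(n−3)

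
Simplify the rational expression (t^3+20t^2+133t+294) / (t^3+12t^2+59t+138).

(t^2+14t+49)/(t^2+6t+23)

By polynomial division,
  t^3+20t^2+133t+294 = (t^3+12t^2+59t+138) + (8t^2+74t+156)
  t^3+12t^2+59t+138 = ((1/8)t+11/32)(8t^2+74t+156) + ((225/16)t+675/8)
  8t^2+74t+156 = ((128/225)t+416/225)((225/16)t+675/8) + (0)
Last nonzero remainder: (225/16)t+675/8. Dividing through by 225/16 gives the monic gcd t+6.
Cancel t+6 from numerator and denominator to get the reduced form.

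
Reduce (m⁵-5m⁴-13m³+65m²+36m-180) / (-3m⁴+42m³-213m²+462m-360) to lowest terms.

(-m²-5m-6)/(3m-12)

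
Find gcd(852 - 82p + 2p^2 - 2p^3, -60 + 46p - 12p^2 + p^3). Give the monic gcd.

Apply the Euclidean algorithm:
  -2p^3 + 2p^2 - 82p + 852 = (-2)(p^3 - 12p^2 + 46p - 60) + (-22p^2 + 10p + 732)
  p^3 - 12p^2 + 46p - 60 = (-(1/22)p + 127/242)(-22p^2 + 10p + 732) + ((8957/121)p - 53742/121)
  -22p^2 + 10p + 732 = (-(2662/8957)p - 14762/8957)((8957/121)p - 53742/121) + (0)
Last nonzero remainder: (8957/121)p - 53742/121. Dividing through by 8957/121 gives the monic gcd p - 6.

-6 + p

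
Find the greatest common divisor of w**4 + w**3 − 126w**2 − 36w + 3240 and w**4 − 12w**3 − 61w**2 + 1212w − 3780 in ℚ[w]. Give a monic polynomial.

w**3 − 5w**2 − 96w + 540

Repeated division with remainder:
  w**4 + w**3 − 126w**2 − 36w + 3240 = (w**4 − 12w**3 − 61w**2 + 1212w − 3780) + (13w**3 − 65w**2 − 1248w + 7020)
  w**4 − 12w**3 − 61w**2 + 1212w − 3780 = ((1/13)w − 7/13)(13w**3 − 65w**2 − 1248w + 7020) + (0)
Last nonzero remainder: 13w**3 − 65w**2 − 1248w + 7020. Dividing through by 13 gives the monic gcd w**3 − 5w**2 − 96w + 540.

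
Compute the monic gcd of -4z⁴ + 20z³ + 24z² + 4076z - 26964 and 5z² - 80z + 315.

z² - 16z + 63

Euclidean algorithm in ℚ[z]:
  -4z⁴ + 20z³ + 24z² + 4076z - 26964 = (-(4/5)z² - (44/5)z - 428/5)(5z² - 80z + 315) + (0)
Last nonzero remainder: 5z² - 80z + 315. Dividing through by 5 gives the monic gcd z² - 16z + 63.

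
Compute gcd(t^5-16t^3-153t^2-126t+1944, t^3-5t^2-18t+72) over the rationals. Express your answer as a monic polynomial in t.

Repeated division with remainder:
  t^5-16t^3-153t^2-126t+1944 = (t^2+5t+27)(t^3-5t^2-18t+72) + (0)
The last nonzero remainder t^3-5t^2-18t+72 is already monic.

t^3-5t^2-18t+72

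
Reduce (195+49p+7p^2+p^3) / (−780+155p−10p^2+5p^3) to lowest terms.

(5+p)/(−20+5p)

Apply the Euclidean algorithm:
  p^3+7p^2+49p+195 = (1/5)(5p^3−10p^2+155p−780) + (9p^2+18p+351)
  5p^3−10p^2+155p−780 = ((5/9)p−20/9)(9p^2+18p+351) + (0)
Last nonzero remainder: 9p^2+18p+351. Dividing through by 9 gives the monic gcd p^2+2p+39.
Cancel p^2+2p+39 from numerator and denominator to get the reduced form.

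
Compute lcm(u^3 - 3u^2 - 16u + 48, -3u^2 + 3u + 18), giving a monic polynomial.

u^4 - u^3 - 22u^2 + 16u + 96

Euclidean algorithm in ℚ[u]:
  u^3 - 3u^2 - 16u + 48 = (-(1/3)u + 2/3)(-3u^2 + 3u + 18) + (-12u + 36)
  -3u^2 + 3u + 18 = ((1/4)u + 1/2)(-12u + 36) + (0)
Last nonzero remainder: -12u + 36. Dividing through by -12 gives the monic gcd u - 3.
Then lcm(f, g) = f·g / gcd(f, g); expanding and making the result monic gives the answer.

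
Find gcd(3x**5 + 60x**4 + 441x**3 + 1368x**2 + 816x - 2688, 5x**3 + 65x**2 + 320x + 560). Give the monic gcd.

x**3 + 13x**2 + 64x + 112

Apply the Euclidean algorithm:
  3x**5 + 60x**4 + 441x**3 + 1368x**2 + 816x - 2688 = ((3/5)x**2 + (21/5)x - 24/5)(5x**3 + 65x**2 + 320x + 560) + (0)
Last nonzero remainder: 5x**3 + 65x**2 + 320x + 560. Dividing through by 5 gives the monic gcd x**3 + 13x**2 + 64x + 112.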